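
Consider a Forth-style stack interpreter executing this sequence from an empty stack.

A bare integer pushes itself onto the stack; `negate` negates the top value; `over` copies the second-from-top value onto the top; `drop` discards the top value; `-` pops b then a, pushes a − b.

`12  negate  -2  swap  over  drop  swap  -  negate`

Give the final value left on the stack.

10

12      [12]
negate  [-12]
-2      [-12, -2]
swap    [-2, -12]
over    [-2, -12, -2]
drop    [-2, -12]
swap    [-12, -2]
-       [-10]
negate  [10]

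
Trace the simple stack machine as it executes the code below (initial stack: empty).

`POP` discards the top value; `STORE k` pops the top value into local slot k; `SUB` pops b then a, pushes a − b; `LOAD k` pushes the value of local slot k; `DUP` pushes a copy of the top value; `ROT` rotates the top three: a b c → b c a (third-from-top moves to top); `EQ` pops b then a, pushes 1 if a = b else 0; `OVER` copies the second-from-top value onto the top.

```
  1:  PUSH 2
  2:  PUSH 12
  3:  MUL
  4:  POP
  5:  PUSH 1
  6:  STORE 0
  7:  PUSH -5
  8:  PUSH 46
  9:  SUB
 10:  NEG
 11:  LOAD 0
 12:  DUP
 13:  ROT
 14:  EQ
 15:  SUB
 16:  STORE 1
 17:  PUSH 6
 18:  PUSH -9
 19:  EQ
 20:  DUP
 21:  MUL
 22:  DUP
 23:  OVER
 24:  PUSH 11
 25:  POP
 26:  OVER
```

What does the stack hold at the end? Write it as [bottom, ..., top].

PUSH 2   2
PUSH 12  2 12
MUL      24
POP      (empty)
PUSH 1   1
STORE 0  (empty)
PUSH -5  -5
PUSH 46  -5 46
SUB      -51
NEG      51
LOAD 0   51 1
DUP      51 1 1
ROT      1 1 51
EQ       1 0
SUB      1
STORE 1  (empty)
PUSH 6   6
PUSH -9  6 -9
EQ       0
DUP      0 0
MUL      0
DUP      0 0
OVER     0 0 0
PUSH 11  0 0 0 11
POP      0 0 0
OVER     0 0 0 0

[0, 0, 0, 0]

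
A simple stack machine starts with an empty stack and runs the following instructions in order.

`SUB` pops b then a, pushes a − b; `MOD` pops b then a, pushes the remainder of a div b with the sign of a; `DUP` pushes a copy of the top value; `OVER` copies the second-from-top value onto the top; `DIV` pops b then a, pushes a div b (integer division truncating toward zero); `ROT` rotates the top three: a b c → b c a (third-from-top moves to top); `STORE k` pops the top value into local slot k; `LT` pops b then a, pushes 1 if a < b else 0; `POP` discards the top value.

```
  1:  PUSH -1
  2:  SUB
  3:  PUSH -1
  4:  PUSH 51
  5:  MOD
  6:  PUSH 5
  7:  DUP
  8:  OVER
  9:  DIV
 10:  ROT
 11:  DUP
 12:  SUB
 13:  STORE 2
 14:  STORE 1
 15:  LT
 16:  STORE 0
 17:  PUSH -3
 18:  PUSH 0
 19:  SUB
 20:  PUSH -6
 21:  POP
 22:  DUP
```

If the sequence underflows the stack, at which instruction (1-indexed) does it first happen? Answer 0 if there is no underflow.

2

PUSH -1 → [-1]
SUB  — needs 2 operands, stack has 1 → underflow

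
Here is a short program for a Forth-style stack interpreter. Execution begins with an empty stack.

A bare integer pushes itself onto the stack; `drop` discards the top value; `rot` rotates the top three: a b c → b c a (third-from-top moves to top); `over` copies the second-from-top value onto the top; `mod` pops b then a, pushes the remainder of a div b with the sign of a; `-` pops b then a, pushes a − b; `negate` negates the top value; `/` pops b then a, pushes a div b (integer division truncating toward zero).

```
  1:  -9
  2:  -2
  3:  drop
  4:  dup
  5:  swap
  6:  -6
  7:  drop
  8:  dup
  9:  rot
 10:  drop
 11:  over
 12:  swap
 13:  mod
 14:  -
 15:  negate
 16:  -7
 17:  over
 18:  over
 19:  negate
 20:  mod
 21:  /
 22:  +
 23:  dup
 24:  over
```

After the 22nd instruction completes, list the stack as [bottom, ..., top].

-9     -> [-9]
-2     -> [-9, -2]
drop   -> [-9]
dup    -> [-9, -9]
swap   -> [-9, -9]
-6     -> [-9, -9, -6]
drop   -> [-9, -9]
dup    -> [-9, -9, -9]
rot    -> [-9, -9, -9]
drop   -> [-9, -9]
over   -> [-9, -9, -9]
swap   -> [-9, -9, -9]
mod    -> [-9, 0]
-      -> [-9]
negate -> [9]
-7     -> [9, -7]
over   -> [9, -7, 9]
over   -> [9, -7, 9, -7]
negate -> [9, -7, 9, 7]
mod    -> [9, -7, 2]
/      -> [9, -3]
+      -> [6]

[6]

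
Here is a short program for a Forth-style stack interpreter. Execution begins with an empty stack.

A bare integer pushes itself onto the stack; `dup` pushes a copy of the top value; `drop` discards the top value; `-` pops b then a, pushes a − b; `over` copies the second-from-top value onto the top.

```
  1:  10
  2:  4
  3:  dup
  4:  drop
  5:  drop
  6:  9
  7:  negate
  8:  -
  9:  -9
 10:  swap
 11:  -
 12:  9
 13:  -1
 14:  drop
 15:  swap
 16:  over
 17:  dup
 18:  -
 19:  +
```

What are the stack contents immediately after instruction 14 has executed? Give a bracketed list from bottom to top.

[-28, 9]

10     -> [10]
4      -> [10, 4]
dup    -> [10, 4, 4]
drop   -> [10, 4]
drop   -> [10]
9      -> [10, 9]
negate -> [10, -9]
-      -> [19]
-9     -> [19, -9]
swap   -> [-9, 19]
-      -> [-28]
9      -> [-28, 9]
-1     -> [-28, 9, -1]
drop   -> [-28, 9]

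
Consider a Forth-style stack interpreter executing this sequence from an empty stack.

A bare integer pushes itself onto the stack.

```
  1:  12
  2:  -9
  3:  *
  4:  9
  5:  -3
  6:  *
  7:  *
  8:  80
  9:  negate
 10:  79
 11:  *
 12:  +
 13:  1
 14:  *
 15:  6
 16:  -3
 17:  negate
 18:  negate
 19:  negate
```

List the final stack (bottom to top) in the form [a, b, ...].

[-3404, 6, 3]

12      12
-9      12 -9
*       -108
9       -108 9
-3      -108 9 -3
*       -108 -27
*       2916
80      2916 80
negate  2916 -80
79      2916 -80 79
*       2916 -6320
+       -3404
1       -3404 1
*       -3404
6       -3404 6
-3      -3404 6 -3
negate  -3404 6 3
negate  -3404 6 -3
negate  -3404 6 3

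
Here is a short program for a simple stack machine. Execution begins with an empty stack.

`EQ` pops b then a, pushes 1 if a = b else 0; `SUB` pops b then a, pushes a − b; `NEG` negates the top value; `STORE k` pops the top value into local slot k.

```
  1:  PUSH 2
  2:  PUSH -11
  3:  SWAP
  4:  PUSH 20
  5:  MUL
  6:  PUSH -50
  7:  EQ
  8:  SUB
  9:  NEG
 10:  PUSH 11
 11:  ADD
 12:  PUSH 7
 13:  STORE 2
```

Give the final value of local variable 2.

7

PUSH 2   : [2]
PUSH -11 : [2, -11]
SWAP     : [-11, 2]
PUSH 20  : [-11, 2, 20]
MUL      : [-11, 40]
PUSH -50 : [-11, 40, -50]
EQ       : [-11, 0]
SUB      : [-11]
NEG      : [11]
PUSH 11  : [11, 11]
ADD      : [22]
PUSH 7   : [22, 7]
STORE 2  : [22]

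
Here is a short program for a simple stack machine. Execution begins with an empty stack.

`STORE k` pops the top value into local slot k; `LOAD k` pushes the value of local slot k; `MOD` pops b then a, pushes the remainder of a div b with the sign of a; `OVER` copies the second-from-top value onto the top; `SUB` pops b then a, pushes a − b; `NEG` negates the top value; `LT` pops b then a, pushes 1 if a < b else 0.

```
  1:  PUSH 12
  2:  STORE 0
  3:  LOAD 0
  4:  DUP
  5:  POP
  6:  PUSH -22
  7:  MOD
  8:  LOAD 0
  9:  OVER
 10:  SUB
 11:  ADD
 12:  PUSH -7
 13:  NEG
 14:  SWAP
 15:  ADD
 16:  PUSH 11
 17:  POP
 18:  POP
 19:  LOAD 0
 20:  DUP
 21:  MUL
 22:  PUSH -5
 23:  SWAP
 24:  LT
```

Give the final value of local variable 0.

PUSH 12  : 12
STORE 0  : (empty)
LOAD 0   : 12
DUP      : 12 12
POP      : 12
PUSH -22 : 12 -22
MOD      : 12
LOAD 0   : 12 12
OVER     : 12 12 12
SUB      : 12 0
ADD      : 12
PUSH -7  : 12 -7
NEG      : 12 7
SWAP     : 7 12
ADD      : 19
PUSH 11  : 19 11
POP      : 19
POP      : (empty)
LOAD 0   : 12
DUP      : 12 12
MUL      : 144
PUSH -5  : 144 -5
SWAP     : -5 144
LT       : 1

12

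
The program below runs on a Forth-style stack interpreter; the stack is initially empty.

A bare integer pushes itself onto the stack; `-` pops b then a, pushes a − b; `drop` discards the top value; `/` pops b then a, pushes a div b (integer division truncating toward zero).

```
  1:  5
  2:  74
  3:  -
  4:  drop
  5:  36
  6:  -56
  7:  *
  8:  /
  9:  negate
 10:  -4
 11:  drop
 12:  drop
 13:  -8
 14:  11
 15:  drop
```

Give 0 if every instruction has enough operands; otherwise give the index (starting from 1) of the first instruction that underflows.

8

5    → 5
74   → 5 74
-    → -69
drop → (empty)
36   → 36
-56  → 36 -56
*    → -2016
/  — needs 2 operands, stack has 1 → underflow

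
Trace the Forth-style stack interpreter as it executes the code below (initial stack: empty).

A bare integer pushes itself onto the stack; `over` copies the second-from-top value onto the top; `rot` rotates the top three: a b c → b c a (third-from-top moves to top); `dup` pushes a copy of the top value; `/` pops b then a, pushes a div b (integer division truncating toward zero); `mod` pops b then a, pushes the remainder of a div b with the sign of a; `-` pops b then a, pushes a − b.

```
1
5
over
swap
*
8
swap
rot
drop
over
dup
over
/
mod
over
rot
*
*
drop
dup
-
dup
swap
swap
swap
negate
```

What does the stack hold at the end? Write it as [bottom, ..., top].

1      → [1]
5      → [1, 5]
over   → [1, 5, 1]
swap   → [1, 1, 5]
*      → [1, 5]
8      → [1, 5, 8]
swap   → [1, 8, 5]
rot    → [8, 5, 1]
drop   → [8, 5]
over   → [8, 5, 8]
dup    → [8, 5, 8, 8]
over   → [8, 5, 8, 8, 8]
/      → [8, 5, 8, 1]
mod    → [8, 5, 0]
over   → [8, 5, 0, 5]
rot    → [8, 0, 5, 5]
*      → [8, 0, 25]
*      → [8, 0]
drop   → [8]
dup    → [8, 8]
-      → [0]
dup    → [0, 0]
swap   → [0, 0]
swap   → [0, 0]
swap   → [0, 0]
negate → [0, 0]

[0, 0]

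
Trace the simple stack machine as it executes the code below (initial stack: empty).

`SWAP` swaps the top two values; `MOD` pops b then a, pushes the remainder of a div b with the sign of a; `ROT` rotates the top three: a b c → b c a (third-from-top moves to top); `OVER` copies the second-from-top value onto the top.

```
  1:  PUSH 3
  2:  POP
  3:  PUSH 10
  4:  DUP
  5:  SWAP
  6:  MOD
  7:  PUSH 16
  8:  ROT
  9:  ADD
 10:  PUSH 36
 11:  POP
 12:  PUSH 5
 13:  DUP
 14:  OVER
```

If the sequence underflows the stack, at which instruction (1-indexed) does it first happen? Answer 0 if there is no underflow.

PUSH 3  -> 3
POP     -> (empty)
PUSH 10 -> 10
DUP     -> 10 10
SWAP    -> 10 10
MOD     -> 0
PUSH 16 -> 0 16
ROT  — needs 3 operands, stack has 2 → underflow

8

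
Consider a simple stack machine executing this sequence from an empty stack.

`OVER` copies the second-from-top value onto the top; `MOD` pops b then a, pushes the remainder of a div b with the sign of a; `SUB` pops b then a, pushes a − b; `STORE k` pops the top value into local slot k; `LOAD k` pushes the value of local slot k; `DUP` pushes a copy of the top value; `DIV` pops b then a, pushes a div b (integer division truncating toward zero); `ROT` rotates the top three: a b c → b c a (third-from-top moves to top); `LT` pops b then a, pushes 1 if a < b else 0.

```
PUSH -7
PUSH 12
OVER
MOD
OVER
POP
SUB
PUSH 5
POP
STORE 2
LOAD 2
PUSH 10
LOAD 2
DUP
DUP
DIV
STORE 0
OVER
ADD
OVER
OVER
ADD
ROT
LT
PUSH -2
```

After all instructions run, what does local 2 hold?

PUSH -7 → -7
PUSH 12 → -7 12
OVER    → -7 12 -7
MOD     → -7 5
OVER    → -7 5 -7
POP     → -7 5
SUB     → -12
PUSH 5  → -12 5
POP     → -12
STORE 2 → (empty)
LOAD 2  → -12
PUSH 10 → -12 10
LOAD 2  → -12 10 -12
DUP     → -12 10 -12 -12
DUP     → -12 10 -12 -12 -12
DIV     → -12 10 -12 1
STORE 0 → -12 10 -12
OVER    → -12 10 -12 10
ADD     → -12 10 -2
OVER    → -12 10 -2 10
OVER    → -12 10 -2 10 -2
ADD     → -12 10 -2 8
ROT     → -12 -2 8 10
LT      → -12 -2 1
PUSH -2 → -12 -2 1 -2

-12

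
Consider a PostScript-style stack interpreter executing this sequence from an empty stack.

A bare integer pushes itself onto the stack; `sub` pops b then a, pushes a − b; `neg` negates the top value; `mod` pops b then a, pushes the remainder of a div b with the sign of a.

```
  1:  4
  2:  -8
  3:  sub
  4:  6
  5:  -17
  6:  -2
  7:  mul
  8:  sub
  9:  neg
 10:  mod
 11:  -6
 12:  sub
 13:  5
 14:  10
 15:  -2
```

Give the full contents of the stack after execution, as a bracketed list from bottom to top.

[18, 5, 10, -2]

4   : [4]
-8  : [4, -8]
sub : [12]
6   : [12, 6]
-17 : [12, 6, -17]
-2  : [12, 6, -17, -2]
mul : [12, 6, 34]
sub : [12, -28]
neg : [12, 28]
mod : [12]
-6  : [12, -6]
sub : [18]
5   : [18, 5]
10  : [18, 5, 10]
-2  : [18, 5, 10, -2]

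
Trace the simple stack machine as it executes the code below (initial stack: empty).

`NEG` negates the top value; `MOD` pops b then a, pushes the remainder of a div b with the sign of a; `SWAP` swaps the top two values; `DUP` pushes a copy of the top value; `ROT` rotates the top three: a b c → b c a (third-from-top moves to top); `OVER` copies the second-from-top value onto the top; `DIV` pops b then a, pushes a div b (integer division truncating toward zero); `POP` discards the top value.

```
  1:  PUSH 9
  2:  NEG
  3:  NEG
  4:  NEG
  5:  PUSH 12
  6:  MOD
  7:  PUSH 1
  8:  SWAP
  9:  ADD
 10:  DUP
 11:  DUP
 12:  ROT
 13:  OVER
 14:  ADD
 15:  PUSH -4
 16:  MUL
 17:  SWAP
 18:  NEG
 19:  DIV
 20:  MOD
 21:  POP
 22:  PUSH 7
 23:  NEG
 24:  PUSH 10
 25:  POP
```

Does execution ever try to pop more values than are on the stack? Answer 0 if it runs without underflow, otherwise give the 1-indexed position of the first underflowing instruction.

0

PUSH 9  -> 9
NEG     -> -9
NEG     -> 9
NEG     -> -9
PUSH 12 -> -9 12
MOD     -> -9
PUSH 1  -> -9 1
SWAP    -> 1 -9
ADD     -> -8
DUP     -> -8 -8
DUP     -> -8 -8 -8
ROT     -> -8 -8 -8
OVER    -> -8 -8 -8 -8
ADD     -> -8 -8 -16
PUSH -4 -> -8 -8 -16 -4
MUL     -> -8 -8 64
SWAP    -> -8 64 -8
NEG     -> -8 64 8
DIV     -> -8 8
MOD     -> 0
POP     -> (empty)
PUSH 7  -> 7
NEG     -> -7
PUSH 10 -> -7 10
POP     -> -7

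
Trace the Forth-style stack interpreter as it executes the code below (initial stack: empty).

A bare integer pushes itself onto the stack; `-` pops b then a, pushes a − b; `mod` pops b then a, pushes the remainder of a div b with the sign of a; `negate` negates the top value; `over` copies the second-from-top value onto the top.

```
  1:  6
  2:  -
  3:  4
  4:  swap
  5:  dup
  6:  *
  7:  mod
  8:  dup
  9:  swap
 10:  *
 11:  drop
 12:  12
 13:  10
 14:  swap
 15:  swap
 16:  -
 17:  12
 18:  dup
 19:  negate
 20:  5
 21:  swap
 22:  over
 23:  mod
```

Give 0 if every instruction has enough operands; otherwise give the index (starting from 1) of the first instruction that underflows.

6  6
-  — needs 2 operands, stack has 1 → underflow

2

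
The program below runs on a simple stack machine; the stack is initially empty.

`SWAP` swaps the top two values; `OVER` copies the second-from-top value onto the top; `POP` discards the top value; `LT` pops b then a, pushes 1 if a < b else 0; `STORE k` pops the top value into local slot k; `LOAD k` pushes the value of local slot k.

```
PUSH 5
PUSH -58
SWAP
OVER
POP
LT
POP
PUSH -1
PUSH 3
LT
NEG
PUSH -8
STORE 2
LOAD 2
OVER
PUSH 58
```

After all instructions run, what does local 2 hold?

PUSH 5   → 5
PUSH -58 → 5 -58
SWAP     → -58 5
OVER     → -58 5 -58
POP      → -58 5
LT       → 1
POP      → (empty)
PUSH -1  → -1
PUSH 3   → -1 3
LT       → 1
NEG      → -1
PUSH -8  → -1 -8
STORE 2  → -1
LOAD 2   → -1 -8
OVER     → -1 -8 -1
PUSH 58  → -1 -8 -1 58

-8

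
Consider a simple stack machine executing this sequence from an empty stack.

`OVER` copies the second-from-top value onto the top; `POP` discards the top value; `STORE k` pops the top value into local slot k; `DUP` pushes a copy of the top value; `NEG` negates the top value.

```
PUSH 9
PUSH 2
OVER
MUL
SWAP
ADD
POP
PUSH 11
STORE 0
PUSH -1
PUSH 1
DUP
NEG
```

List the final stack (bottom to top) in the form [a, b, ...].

[-1, 1, -1]

PUSH 9  : [9]
PUSH 2  : [9, 2]
OVER    : [9, 2, 9]
MUL     : [9, 18]
SWAP    : [18, 9]
ADD     : [27]
POP     : []
PUSH 11 : [11]
STORE 0 : []
PUSH -1 : [-1]
PUSH 1  : [-1, 1]
DUP     : [-1, 1, 1]
NEG     : [-1, 1, -1]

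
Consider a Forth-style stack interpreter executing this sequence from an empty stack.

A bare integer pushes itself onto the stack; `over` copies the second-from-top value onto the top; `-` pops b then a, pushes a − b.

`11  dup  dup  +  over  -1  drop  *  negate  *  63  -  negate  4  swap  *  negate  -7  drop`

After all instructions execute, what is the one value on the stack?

-10900

11     -> [11]
dup    -> [11, 11]
dup    -> [11, 11, 11]
+      -> [11, 22]
over   -> [11, 22, 11]
-1     -> [11, 22, 11, -1]
drop   -> [11, 22, 11]
*      -> [11, 242]
negate -> [11, -242]
*      -> [-2662]
63     -> [-2662, 63]
-      -> [-2725]
negate -> [2725]
4      -> [2725, 4]
swap   -> [4, 2725]
*      -> [10900]
negate -> [-10900]
-7     -> [-10900, -7]
drop   -> [-10900]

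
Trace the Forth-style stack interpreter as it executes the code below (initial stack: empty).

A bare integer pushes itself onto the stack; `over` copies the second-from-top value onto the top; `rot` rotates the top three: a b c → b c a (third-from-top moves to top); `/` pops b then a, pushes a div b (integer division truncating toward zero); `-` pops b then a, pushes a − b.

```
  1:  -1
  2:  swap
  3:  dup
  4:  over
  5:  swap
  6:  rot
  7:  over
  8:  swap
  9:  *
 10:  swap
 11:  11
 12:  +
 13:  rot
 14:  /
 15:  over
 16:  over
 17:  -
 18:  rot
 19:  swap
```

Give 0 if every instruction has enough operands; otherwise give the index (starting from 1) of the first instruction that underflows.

2

-1 → [-1]
swap  — needs 2 operands, stack has 1 → underflow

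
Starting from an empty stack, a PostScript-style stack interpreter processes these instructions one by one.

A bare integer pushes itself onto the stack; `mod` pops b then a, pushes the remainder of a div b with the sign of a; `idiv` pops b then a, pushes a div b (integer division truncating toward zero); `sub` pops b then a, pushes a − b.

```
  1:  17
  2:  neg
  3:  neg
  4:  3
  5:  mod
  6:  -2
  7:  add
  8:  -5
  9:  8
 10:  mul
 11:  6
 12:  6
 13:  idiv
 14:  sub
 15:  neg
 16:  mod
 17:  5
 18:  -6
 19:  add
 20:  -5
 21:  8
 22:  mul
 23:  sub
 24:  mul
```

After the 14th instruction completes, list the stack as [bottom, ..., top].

[0, -41]

17   : 17
neg  : -17
neg  : 17
3    : 17 3
mod  : 2
-2   : 2 -2
add  : 0
-5   : 0 -5
8    : 0 -5 8
mul  : 0 -40
6    : 0 -40 6
6    : 0 -40 6 6
idiv : 0 -40 1
sub  : 0 -41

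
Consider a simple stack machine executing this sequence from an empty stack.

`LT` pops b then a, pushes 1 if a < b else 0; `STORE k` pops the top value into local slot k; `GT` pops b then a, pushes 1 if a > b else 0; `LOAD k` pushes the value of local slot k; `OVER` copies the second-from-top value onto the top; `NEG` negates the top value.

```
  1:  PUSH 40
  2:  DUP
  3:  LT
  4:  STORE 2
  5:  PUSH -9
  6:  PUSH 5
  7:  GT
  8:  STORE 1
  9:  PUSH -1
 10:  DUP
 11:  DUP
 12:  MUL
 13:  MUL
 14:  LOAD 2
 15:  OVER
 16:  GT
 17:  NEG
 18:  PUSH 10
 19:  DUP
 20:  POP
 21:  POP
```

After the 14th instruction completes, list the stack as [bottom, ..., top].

[-1, 0]

PUSH 40 -> [40]
DUP     -> [40, 40]
LT      -> [0]
STORE 2 -> []
PUSH -9 -> [-9]
PUSH 5  -> [-9, 5]
GT      -> [0]
STORE 1 -> []
PUSH -1 -> [-1]
DUP     -> [-1, -1]
DUP     -> [-1, -1, -1]
MUL     -> [-1, 1]
MUL     -> [-1]
LOAD 2  -> [-1, 0]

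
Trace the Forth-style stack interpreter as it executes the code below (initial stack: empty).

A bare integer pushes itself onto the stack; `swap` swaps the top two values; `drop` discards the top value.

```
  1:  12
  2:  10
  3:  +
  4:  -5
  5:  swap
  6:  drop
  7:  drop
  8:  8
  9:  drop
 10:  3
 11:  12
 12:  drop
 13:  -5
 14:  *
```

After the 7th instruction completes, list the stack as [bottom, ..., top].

[]

12    [12]
10    [12, 10]
+     [22]
-5    [22, -5]
swap  [-5, 22]
drop  [-5]
drop  []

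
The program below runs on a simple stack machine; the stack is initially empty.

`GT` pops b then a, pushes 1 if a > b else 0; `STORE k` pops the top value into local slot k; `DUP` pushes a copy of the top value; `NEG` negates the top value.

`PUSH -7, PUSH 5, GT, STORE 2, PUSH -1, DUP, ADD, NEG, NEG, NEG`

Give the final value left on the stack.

2

PUSH -7  -7
PUSH 5   -7 5
GT       0
STORE 2  (empty)
PUSH -1  -1
DUP      -1 -1
ADD      -2
NEG      2
NEG      -2
NEG      2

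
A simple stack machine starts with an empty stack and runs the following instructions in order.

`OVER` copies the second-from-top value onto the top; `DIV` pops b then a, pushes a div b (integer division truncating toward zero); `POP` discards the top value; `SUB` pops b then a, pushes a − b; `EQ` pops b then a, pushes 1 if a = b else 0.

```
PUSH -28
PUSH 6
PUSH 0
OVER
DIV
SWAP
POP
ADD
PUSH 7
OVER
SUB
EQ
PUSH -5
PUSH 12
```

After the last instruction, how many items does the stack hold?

PUSH -28 -> [-28]
PUSH 6   -> [-28, 6]
PUSH 0   -> [-28, 6, 0]
OVER     -> [-28, 6, 0, 6]
DIV      -> [-28, 6, 0]
SWAP     -> [-28, 0, 6]
POP      -> [-28, 0]
ADD      -> [-28]
PUSH 7   -> [-28, 7]
OVER     -> [-28, 7, -28]
SUB      -> [-28, 35]
EQ       -> [0]
PUSH -5  -> [0, -5]
PUSH 12  -> [0, -5, 12]

3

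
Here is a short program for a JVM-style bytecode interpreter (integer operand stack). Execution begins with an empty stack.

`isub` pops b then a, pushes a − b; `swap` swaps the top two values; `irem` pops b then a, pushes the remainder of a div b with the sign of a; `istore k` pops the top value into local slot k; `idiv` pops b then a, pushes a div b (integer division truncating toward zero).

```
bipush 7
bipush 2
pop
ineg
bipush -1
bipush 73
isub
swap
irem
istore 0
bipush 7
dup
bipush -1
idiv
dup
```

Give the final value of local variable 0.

bipush 7   7
bipush 2   7 2
pop        7
ineg       -7
bipush -1  -7 -1
bipush 73  -7 -1 73
isub       -7 -74
swap       -74 -7
irem       -4
istore 0   (empty)
bipush 7   7
dup        7 7
bipush -1  7 7 -1
idiv       7 -7
dup        7 -7 -7

-4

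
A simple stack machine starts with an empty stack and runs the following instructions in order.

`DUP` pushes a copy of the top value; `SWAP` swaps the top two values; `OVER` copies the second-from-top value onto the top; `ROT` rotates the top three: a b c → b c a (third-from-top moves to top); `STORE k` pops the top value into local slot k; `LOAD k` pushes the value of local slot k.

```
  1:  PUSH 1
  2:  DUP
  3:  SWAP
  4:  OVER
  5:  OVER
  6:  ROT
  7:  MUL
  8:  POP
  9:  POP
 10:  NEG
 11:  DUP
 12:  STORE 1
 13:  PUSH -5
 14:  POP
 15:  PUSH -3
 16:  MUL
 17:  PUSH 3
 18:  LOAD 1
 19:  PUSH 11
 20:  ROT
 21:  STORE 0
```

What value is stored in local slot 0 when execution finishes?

PUSH 1   1
DUP      1 1
SWAP     1 1
OVER     1 1 1
OVER     1 1 1 1
ROT      1 1 1 1
MUL      1 1 1
POP      1 1
POP      1
NEG      -1
DUP      -1 -1
STORE 1  -1
PUSH -5  -1 -5
POP      -1
PUSH -3  -1 -3
MUL      3
PUSH 3   3 3
LOAD 1   3 3 -1
PUSH 11  3 3 -1 11
ROT      3 -1 11 3
STORE 0  3 -1 11

3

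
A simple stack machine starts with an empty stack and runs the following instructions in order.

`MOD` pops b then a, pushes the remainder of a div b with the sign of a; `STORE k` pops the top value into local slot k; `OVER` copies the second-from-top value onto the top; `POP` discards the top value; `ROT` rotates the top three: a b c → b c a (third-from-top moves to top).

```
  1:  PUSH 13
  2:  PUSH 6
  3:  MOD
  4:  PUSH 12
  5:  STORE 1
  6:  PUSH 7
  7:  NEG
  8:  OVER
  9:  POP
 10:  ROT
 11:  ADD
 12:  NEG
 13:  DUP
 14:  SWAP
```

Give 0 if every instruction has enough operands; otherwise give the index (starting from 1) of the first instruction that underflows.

PUSH 13 -> 13
PUSH 6  -> 13 6
MOD     -> 1
PUSH 12 -> 1 12
STORE 1 -> 1
PUSH 7  -> 1 7
NEG     -> 1 -7
OVER    -> 1 -7 1
POP     -> 1 -7
ROT  — needs 3 operands, stack has 2 → underflow

10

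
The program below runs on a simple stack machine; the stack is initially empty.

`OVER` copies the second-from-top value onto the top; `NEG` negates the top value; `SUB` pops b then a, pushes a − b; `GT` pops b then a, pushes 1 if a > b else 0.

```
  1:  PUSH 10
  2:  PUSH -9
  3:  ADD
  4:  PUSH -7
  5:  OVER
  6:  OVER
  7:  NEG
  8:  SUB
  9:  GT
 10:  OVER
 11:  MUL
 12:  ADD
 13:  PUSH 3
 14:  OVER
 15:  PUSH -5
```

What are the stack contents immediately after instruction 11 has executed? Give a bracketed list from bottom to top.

PUSH 10  [10]
PUSH -9  [10, -9]
ADD      [1]
PUSH -7  [1, -7]
OVER     [1, -7, 1]
OVER     [1, -7, 1, -7]
NEG      [1, -7, 1, 7]
SUB      [1, -7, -6]
GT       [1, 0]
OVER     [1, 0, 1]
MUL      [1, 0]

[1, 0]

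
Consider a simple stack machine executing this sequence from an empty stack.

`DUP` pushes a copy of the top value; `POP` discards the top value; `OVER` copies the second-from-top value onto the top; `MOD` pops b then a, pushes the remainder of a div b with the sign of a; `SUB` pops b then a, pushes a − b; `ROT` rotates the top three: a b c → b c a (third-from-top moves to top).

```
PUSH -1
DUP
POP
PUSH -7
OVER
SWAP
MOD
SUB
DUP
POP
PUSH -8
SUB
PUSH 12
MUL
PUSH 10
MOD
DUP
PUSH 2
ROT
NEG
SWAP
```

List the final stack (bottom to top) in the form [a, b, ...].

PUSH -1 → -1
DUP     → -1 -1
POP     → -1
PUSH -7 → -1 -7
OVER    → -1 -7 -1
SWAP    → -1 -1 -7
MOD     → -1 -1
SUB     → 0
DUP     → 0 0
POP     → 0
PUSH -8 → 0 -8
SUB     → 8
PUSH 12 → 8 12
MUL     → 96
PUSH 10 → 96 10
MOD     → 6
DUP     → 6 6
PUSH 2  → 6 6 2
ROT     → 6 2 6
NEG     → 6 2 -6
SWAP    → 6 -6 2

[6, -6, 2]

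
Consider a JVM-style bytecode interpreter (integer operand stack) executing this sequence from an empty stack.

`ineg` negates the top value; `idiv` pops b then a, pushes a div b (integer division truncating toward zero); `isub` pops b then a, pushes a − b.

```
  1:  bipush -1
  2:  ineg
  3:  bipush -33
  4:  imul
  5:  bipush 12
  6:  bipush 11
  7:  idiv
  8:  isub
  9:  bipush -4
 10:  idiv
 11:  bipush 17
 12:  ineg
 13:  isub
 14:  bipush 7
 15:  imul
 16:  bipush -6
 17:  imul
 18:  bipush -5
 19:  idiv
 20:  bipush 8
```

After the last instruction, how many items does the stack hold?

bipush -1   -1
ineg        1
bipush -33  1 -33
imul        -33
bipush 12   -33 12
bipush 11   -33 12 11
idiv        -33 1
isub        -34
bipush -4   -34 -4
idiv        8
bipush 17   8 17
ineg        8 -17
isub        25
bipush 7    25 7
imul        175
bipush -6   175 -6
imul        -1050
bipush -5   -1050 -5
idiv        210
bipush 8    210 8

2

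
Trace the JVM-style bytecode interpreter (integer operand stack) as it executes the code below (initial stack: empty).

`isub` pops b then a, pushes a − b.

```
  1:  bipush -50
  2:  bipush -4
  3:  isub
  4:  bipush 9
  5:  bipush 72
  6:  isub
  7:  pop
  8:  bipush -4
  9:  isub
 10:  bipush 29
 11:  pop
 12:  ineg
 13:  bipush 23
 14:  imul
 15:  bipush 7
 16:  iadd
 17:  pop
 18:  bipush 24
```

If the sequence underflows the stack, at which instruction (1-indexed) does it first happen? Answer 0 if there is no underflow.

0

bipush -50 -> -50
bipush -4  -> -50 -4
isub       -> -46
bipush 9   -> -46 9
bipush 72  -> -46 9 72
isub       -> -46 -63
pop        -> -46
bipush -4  -> -46 -4
isub       -> -42
bipush 29  -> -42 29
pop        -> -42
ineg       -> 42
bipush 23  -> 42 23
imul       -> 966
bipush 7   -> 966 7
iadd       -> 973
pop        -> (empty)
bipush 24  -> 24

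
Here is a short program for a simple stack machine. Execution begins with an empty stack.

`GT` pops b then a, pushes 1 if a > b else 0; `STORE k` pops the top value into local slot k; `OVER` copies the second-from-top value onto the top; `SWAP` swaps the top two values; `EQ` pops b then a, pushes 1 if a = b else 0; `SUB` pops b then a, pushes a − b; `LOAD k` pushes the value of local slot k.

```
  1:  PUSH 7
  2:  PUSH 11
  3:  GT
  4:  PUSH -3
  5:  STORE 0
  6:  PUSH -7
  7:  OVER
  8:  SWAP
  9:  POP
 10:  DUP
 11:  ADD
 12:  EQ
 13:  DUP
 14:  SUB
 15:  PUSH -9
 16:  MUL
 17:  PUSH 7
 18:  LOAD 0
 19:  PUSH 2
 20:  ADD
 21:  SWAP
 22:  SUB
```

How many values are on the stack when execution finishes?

2

PUSH 7  → 7
PUSH 11 → 7 11
GT      → 0
PUSH -3 → 0 -3
STORE 0 → 0
PUSH -7 → 0 -7
OVER    → 0 -7 0
SWAP    → 0 0 -7
POP     → 0 0
DUP     → 0 0 0
ADD     → 0 0
EQ      → 1
DUP     → 1 1
SUB     → 0
PUSH -9 → 0 -9
MUL     → 0
PUSH 7  → 0 7
LOAD 0  → 0 7 -3
PUSH 2  → 0 7 -3 2
ADD     → 0 7 -1
SWAP    → 0 -1 7
SUB     → 0 -8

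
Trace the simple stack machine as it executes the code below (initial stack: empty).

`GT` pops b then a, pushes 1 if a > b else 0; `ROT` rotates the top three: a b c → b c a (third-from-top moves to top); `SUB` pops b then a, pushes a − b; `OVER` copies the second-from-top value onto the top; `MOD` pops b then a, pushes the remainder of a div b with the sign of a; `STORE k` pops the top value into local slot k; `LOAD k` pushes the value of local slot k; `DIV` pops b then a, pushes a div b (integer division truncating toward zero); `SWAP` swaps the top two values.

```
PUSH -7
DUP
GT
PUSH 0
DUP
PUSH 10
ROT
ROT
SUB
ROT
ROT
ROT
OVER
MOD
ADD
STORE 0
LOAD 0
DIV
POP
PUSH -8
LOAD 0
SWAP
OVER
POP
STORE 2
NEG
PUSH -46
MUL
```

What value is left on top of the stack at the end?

460

PUSH -7  : [-7]
DUP      : [-7, -7]
GT       : [0]
PUSH 0   : [0, 0]
DUP      : [0, 0, 0]
PUSH 10  : [0, 0, 0, 10]
ROT      : [0, 0, 10, 0]
ROT      : [0, 10, 0, 0]
SUB      : [0, 10, 0]
ROT      : [10, 0, 0]
ROT      : [0, 0, 10]
ROT      : [0, 10, 0]
OVER     : [0, 10, 0, 10]
MOD      : [0, 10, 0]
ADD      : [0, 10]
STORE 0  : [0]
LOAD 0   : [0, 10]
DIV      : [0]
POP      : []
PUSH -8  : [-8]
LOAD 0   : [-8, 10]
SWAP     : [10, -8]
OVER     : [10, -8, 10]
POP      : [10, -8]
STORE 2  : [10]
NEG      : [-10]
PUSH -46 : [-10, -46]
MUL      : [460]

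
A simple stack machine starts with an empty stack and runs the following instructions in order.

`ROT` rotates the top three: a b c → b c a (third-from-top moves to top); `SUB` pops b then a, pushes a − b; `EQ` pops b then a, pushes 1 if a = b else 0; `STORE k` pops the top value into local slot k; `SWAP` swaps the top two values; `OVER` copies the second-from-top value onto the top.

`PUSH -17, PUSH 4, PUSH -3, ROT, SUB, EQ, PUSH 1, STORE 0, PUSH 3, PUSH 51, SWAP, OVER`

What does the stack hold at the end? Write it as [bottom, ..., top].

[0, 51, 3, 51]

PUSH -17 -> [-17]
PUSH 4   -> [-17, 4]
PUSH -3  -> [-17, 4, -3]
ROT      -> [4, -3, -17]
SUB      -> [4, 14]
EQ       -> [0]
PUSH 1   -> [0, 1]
STORE 0  -> [0]
PUSH 3   -> [0, 3]
PUSH 51  -> [0, 3, 51]
SWAP     -> [0, 51, 3]
OVER     -> [0, 51, 3, 51]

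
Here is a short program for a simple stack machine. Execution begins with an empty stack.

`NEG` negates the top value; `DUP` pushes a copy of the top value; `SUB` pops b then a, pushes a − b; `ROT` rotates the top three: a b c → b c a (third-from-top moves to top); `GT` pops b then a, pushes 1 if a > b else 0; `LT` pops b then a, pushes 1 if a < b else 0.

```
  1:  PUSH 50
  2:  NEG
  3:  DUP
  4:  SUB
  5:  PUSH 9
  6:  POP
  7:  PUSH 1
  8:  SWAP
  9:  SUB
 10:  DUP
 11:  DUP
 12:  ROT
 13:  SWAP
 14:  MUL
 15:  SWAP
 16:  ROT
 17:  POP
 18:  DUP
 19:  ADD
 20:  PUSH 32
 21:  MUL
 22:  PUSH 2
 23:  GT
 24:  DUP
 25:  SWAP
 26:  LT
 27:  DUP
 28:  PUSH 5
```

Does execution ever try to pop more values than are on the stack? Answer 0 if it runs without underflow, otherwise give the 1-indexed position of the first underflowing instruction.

PUSH 50 : 50
NEG     : -50
DUP     : -50 -50
SUB     : 0
PUSH 9  : 0 9
POP     : 0
PUSH 1  : 0 1
SWAP    : 1 0
SUB     : 1
DUP     : 1 1
DUP     : 1 1 1
ROT     : 1 1 1
SWAP    : 1 1 1
MUL     : 1 1
SWAP    : 1 1
ROT  — needs 3 operands, stack has 2 → underflow

16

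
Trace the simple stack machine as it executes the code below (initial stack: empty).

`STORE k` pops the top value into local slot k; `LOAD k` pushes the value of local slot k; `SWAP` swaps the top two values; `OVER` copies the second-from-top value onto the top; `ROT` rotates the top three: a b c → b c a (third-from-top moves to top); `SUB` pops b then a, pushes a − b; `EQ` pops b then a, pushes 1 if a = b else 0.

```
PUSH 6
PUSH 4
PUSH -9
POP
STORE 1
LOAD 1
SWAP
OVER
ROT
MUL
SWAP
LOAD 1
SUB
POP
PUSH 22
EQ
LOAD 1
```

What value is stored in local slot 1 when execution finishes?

PUSH 6  → 6
PUSH 4  → 6 4
PUSH -9 → 6 4 -9
POP     → 6 4
STORE 1 → 6
LOAD 1  → 6 4
SWAP    → 4 6
OVER    → 4 6 4
ROT     → 6 4 4
MUL     → 6 16
SWAP    → 16 6
LOAD 1  → 16 6 4
SUB     → 16 2
POP     → 16
PUSH 22 → 16 22
EQ      → 0
LOAD 1  → 0 4

4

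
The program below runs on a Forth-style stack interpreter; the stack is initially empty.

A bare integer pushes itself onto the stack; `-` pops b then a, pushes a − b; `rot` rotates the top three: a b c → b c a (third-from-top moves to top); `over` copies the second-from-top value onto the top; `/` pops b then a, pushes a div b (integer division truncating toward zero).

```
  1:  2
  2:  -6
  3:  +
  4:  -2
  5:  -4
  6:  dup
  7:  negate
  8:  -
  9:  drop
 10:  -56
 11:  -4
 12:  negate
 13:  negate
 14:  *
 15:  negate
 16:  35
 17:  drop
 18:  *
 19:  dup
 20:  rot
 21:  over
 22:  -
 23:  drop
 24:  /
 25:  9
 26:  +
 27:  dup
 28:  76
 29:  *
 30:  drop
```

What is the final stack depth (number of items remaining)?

1

2       [2]
-6      [2, -6]
+       [-4]
-2      [-4, -2]
-4      [-4, -2, -4]
dup     [-4, -2, -4, -4]
negate  [-4, -2, -4, 4]
-       [-4, -2, -8]
drop    [-4, -2]
-56     [-4, -2, -56]
-4      [-4, -2, -56, -4]
negate  [-4, -2, -56, 4]
negate  [-4, -2, -56, -4]
*       [-4, -2, 224]
negate  [-4, -2, -224]
35      [-4, -2, -224, 35]
drop    [-4, -2, -224]
*       [-4, 448]
dup     [-4, 448, 448]
rot     [448, 448, -4]
over    [448, 448, -4, 448]
-       [448, 448, -452]
drop    [448, 448]
/       [1]
9       [1, 9]
+       [10]
dup     [10, 10]
76      [10, 10, 76]
*       [10, 760]
drop    [10]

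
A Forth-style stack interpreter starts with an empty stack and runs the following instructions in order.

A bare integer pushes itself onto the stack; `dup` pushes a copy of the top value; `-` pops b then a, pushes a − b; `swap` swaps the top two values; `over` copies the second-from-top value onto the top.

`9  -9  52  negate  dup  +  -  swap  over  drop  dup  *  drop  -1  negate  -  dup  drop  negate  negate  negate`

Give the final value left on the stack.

9      → 9
-9     → 9 -9
52     → 9 -9 52
negate → 9 -9 -52
dup    → 9 -9 -52 -52
+      → 9 -9 -104
-      → 9 95
swap   → 95 9
over   → 95 9 95
drop   → 95 9
dup    → 95 9 9
*      → 95 81
drop   → 95
-1     → 95 -1
negate → 95 1
-      → 94
dup    → 94 94
drop   → 94
negate → -94
negate → 94
negate → -94

-94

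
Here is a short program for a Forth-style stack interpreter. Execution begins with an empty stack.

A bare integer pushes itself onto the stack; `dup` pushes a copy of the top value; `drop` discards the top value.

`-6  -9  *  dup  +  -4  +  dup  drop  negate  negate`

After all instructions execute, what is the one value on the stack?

-6      -6
-9      -6 -9
*       54
dup     54 54
+       108
-4      108 -4
+       104
dup     104 104
drop    104
negate  -104
negate  104

104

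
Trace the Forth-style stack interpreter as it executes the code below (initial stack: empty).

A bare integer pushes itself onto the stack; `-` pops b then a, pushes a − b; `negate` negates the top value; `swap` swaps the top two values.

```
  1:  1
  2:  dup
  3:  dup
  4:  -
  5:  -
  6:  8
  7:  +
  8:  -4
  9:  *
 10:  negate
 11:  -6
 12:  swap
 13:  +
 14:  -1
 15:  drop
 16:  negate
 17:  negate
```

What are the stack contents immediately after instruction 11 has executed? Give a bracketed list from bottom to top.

[36, -6]

1      -> [1]
dup    -> [1, 1]
dup    -> [1, 1, 1]
-      -> [1, 0]
-      -> [1]
8      -> [1, 8]
+      -> [9]
-4     -> [9, -4]
*      -> [-36]
negate -> [36]
-6     -> [36, -6]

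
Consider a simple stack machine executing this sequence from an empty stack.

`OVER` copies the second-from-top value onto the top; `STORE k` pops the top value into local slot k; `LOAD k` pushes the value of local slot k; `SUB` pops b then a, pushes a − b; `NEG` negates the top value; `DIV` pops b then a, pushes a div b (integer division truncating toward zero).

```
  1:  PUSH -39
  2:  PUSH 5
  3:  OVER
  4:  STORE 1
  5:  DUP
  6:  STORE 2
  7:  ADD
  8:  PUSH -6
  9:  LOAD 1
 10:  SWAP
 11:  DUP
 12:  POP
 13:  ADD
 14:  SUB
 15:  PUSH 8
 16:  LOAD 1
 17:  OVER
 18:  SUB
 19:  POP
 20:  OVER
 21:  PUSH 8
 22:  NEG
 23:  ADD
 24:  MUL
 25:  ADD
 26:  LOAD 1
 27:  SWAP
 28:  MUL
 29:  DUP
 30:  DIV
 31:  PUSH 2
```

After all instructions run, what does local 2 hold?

PUSH -39 -> -39
PUSH 5   -> -39 5
OVER     -> -39 5 -39
STORE 1  -> -39 5
DUP      -> -39 5 5
STORE 2  -> -39 5
ADD      -> -34
PUSH -6  -> -34 -6
LOAD 1   -> -34 -6 -39
SWAP     -> -34 -39 -6
DUP      -> -34 -39 -6 -6
POP      -> -34 -39 -6
ADD      -> -34 -45
SUB      -> 11
PUSH 8   -> 11 8
LOAD 1   -> 11 8 -39
OVER     -> 11 8 -39 8
SUB      -> 11 8 -47
POP      -> 11 8
OVER     -> 11 8 11
PUSH 8   -> 11 8 11 8
NEG      -> 11 8 11 -8
ADD      -> 11 8 3
MUL      -> 11 24
ADD      -> 35
LOAD 1   -> 35 -39
SWAP     -> -39 35
MUL      -> -1365
DUP      -> -1365 -1365
DIV      -> 1
PUSH 2   -> 1 2

5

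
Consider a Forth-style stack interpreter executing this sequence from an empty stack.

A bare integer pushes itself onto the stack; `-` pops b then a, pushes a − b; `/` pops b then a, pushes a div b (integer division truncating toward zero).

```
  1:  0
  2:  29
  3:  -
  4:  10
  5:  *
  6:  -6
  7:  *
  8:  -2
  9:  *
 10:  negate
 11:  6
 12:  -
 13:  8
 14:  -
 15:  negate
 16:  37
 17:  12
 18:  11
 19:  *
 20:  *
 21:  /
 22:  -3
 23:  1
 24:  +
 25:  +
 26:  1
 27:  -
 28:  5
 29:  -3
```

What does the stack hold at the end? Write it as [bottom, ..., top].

0       0
29      0 29
-       -29
10      -29 10
*       -290
-6      -290 -6
*       1740
-2      1740 -2
*       -3480
negate  3480
6       3480 6
-       3474
8       3474 8
-       3466
negate  -3466
37      -3466 37
12      -3466 37 12
11      -3466 37 12 11
*       -3466 37 132
*       -3466 4884
/       0
-3      0 -3
1       0 -3 1
+       0 -2
+       -2
1       -2 1
-       -3
5       -3 5
-3      -3 5 -3

[-3, 5, -3]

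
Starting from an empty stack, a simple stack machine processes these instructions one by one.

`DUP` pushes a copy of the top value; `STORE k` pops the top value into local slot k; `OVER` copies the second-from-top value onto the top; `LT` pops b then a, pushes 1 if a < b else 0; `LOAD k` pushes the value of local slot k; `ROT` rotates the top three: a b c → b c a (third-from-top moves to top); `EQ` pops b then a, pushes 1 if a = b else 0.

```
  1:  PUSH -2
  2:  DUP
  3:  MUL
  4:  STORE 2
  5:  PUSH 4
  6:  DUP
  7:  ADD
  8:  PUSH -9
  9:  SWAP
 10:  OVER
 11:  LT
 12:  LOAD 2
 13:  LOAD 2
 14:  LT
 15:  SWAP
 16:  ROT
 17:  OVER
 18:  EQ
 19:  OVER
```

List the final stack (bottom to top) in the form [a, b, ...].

PUSH -2 : -2
DUP     : -2 -2
MUL     : 4
STORE 2 : (empty)
PUSH 4  : 4
DUP     : 4 4
ADD     : 8
PUSH -9 : 8 -9
SWAP    : -9 8
OVER    : -9 8 -9
LT      : -9 0
LOAD 2  : -9 0 4
LOAD 2  : -9 0 4 4
LT      : -9 0 0
SWAP    : -9 0 0
ROT     : 0 0 -9
OVER    : 0 0 -9 0
EQ      : 0 0 0
OVER    : 0 0 0 0

[0, 0, 0, 0]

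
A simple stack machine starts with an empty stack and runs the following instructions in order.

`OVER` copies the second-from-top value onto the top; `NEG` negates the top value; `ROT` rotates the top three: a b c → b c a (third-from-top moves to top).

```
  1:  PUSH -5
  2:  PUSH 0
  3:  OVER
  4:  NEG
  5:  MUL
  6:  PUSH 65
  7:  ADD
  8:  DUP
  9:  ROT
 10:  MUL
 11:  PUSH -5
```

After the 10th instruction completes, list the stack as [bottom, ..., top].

[65, -325]

PUSH -5 : [-5]
PUSH 0  : [-5, 0]
OVER    : [-5, 0, -5]
NEG     : [-5, 0, 5]
MUL     : [-5, 0]
PUSH 65 : [-5, 0, 65]
ADD     : [-5, 65]
DUP     : [-5, 65, 65]
ROT     : [65, 65, -5]
MUL     : [65, -325]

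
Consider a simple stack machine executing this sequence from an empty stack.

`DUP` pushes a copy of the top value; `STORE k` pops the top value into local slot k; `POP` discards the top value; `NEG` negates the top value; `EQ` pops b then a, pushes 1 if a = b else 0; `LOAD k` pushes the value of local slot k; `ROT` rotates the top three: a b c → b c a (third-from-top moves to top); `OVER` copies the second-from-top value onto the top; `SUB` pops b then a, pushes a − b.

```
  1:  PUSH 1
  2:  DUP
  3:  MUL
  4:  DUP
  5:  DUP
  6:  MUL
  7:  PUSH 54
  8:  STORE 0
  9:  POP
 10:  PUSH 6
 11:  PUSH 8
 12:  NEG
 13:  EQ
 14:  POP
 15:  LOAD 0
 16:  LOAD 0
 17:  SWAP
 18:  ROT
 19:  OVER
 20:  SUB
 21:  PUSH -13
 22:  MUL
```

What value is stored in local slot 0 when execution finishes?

54

PUSH 1   → [1]
DUP      → [1, 1]
MUL      → [1]
DUP      → [1, 1]
DUP      → [1, 1, 1]
MUL      → [1, 1]
PUSH 54  → [1, 1, 54]
STORE 0  → [1, 1]
POP      → [1]
PUSH 6   → [1, 6]
PUSH 8   → [1, 6, 8]
NEG      → [1, 6, -8]
EQ       → [1, 0]
POP      → [1]
LOAD 0   → [1, 54]
LOAD 0   → [1, 54, 54]
SWAP     → [1, 54, 54]
ROT      → [54, 54, 1]
OVER     → [54, 54, 1, 54]
SUB      → [54, 54, -53]
PUSH -13 → [54, 54, -53, -13]
MUL      → [54, 54, 689]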